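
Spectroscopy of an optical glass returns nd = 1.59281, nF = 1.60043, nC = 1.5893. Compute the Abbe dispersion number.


Abbe number formula: Vd = (nd - 1) / (nF - nC)
  nd - 1 = 1.59281 - 1 = 0.59281
  nF - nC = 1.60043 - 1.5893 = 0.01113
  Vd = 0.59281 / 0.01113 = 53.26

53.26


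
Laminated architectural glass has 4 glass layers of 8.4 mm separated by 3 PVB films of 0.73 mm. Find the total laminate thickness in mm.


Total thickness = glass contribution + PVB contribution
  Glass: 4 * 8.4 = 33.6 mm
  PVB: 3 * 0.73 = 2.19 mm
  Total = 33.6 + 2.19 = 35.79 mm

35.79 mm


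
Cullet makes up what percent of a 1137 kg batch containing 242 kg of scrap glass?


Cullet ratio = (cullet mass / total batch mass) * 100
  Ratio = 242 / 1137 * 100 = 21.28%

21.28%


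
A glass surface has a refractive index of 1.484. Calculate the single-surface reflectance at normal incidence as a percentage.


Fresnel reflectance at normal incidence:
  R = ((n - 1)/(n + 1))^2
  (n - 1)/(n + 1) = (1.484 - 1)/(1.484 + 1) = 0.194847
  R = 0.194847^2 = 0.0379654
  R(%) = 0.0379654 * 100 = 3.797%

3.797%


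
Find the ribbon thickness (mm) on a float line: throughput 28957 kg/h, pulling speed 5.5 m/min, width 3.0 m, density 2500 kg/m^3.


Ribbon cross-section from mass balance:
  Volume rate = throughput / density = 28957 / 2500 = 11.5828 m^3/h
  thickness = volume rate / (speed * 60 * width), i.e.
  thickness = throughput / (60 * speed * width * density) * 1000
  thickness = 28957 / (60 * 5.5 * 3.0 * 2500) * 1000 = 11.7 mm

11.7 mm


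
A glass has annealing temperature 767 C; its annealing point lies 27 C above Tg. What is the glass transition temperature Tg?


Rearrange T_anneal = Tg + offset for Tg:
  Tg = T_anneal - offset = 767 - 27 = 740 C

740 C


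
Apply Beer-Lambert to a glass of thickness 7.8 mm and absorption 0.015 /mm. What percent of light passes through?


Beer-Lambert law: T = exp(-alpha * thickness)
  exponent = -0.015 * 7.8 = -0.117
  T = exp(-0.117) = 0.8896
  Percentage = 0.8896 * 100 = 88.96%

88.96%


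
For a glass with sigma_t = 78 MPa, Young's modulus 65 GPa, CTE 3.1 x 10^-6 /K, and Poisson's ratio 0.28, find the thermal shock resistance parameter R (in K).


Thermal shock resistance: R = sigma * (1 - nu) / (E * alpha)
  Numerator = 78 * (1 - 0.28) = 56.16
  Denominator = 65 * 1000 * (3.1 x 10^-6) = 0.2015
  R = 56.16 / 0.2015 = 278.7 K

278.7 K


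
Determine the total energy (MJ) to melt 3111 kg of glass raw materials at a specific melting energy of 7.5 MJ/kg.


Total energy = mass * specific energy
  E = 3111 * 7.5 = 23332.5 MJ

23332.5 MJ


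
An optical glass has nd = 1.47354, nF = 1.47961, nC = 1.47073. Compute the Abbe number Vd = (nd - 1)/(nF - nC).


Abbe number formula: Vd = (nd - 1) / (nF - nC)
  nd - 1 = 1.47354 - 1 = 0.47354
  nF - nC = 1.47961 - 1.47073 = 0.00888
  Vd = 0.47354 / 0.00888 = 53.33

53.33


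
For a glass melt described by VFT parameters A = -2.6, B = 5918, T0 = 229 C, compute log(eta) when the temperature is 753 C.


VFT equation: log(eta) = A + B / (T - T0)
  T - T0 = 753 - 229 = 524
  B / (T - T0) = 5918 / 524 = 11.294
  log(eta) = -2.6 + 11.294 = 8.694

8.694


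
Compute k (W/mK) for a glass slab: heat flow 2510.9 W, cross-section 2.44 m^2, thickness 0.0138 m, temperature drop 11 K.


Fourier's law rearranged: k = Q * t / (A * dT)
  Numerator = 2510.9 * 0.0138 = 34.65042
  Denominator = 2.44 * 11 = 26.84
  k = 34.65042 / 26.84 = 1.291 W/mK

1.291 W/mK


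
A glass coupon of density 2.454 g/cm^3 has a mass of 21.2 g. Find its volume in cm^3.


Rearrange rho = m / V:
  V = m / rho
  V = 21.2 / 2.454 = 8.639 cm^3

8.639 cm^3


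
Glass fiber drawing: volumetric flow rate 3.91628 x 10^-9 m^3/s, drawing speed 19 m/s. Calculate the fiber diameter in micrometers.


Cross-sectional area from continuity:
  A = Q / v = 3.91628 x 10^-9 / 19 = 2.0612 x 10^-10 m^2
Diameter from circular cross-section:
  d = sqrt(4A / pi) * 10^6 (m -> um)
  d = sqrt(4 * 2.0612 x 10^-10 / pi) * 10^6 = 16.2 um

16.2 um


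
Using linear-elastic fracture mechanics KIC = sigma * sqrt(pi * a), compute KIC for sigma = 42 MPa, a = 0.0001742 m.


Fracture toughness: KIC = sigma * sqrt(pi * a)
  pi * a = pi * 0.0001742 = 0.000547265
  sqrt(pi * a) = 0.023394
  KIC = 42 * 0.023394 = 0.983 MPa*sqrt(m)

0.983 MPa*sqrt(m)


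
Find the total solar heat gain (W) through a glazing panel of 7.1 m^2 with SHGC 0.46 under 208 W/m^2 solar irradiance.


Solar heat gain: Q = Area * SHGC * Irradiance
  Q = 7.1 * 0.46 * 208 = 679.3 W

679.3 W


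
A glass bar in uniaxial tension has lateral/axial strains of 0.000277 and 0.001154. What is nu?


Poisson's ratio: nu = lateral strain / axial strain
  nu = 0.000277 / 0.001154 = 0.24

0.24


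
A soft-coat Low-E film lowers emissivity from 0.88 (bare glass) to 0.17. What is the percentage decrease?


Percentage reduction = (1 - coated/uncoated) * 100
  Ratio = 0.17 / 0.88 = 0.1932
  Reduction = (1 - 0.1932) * 100 = 80.7%

80.7%


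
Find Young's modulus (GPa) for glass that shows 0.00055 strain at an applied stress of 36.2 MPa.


Young's modulus: E = stress / strain
  E = 36.2 MPa / 0.00055 = 65818.18 MPa
Convert to GPa: 65818.18 / 1000 = 65.82 GPa

65.82 GPa


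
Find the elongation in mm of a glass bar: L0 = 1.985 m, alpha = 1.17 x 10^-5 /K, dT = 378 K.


Thermal expansion formula: dL = alpha * L0 * dT
  dL = (1.17 x 10^-5) * 1.985 * 378 = 0.00877886 m
Convert to mm: 0.00877886 * 1000 = 8.7789 mm

8.7789 mm


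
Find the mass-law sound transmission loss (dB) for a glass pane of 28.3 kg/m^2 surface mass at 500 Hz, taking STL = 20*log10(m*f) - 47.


Mass law: STL = 20 * log10(m * f) - 47
  m * f = 28.3 * 500 = 14150
  log10(14150) = 4.15076
  STL = 20 * 4.15076 - 47 = 83.0152 - 47 = 36.0 dB

36.0 dB


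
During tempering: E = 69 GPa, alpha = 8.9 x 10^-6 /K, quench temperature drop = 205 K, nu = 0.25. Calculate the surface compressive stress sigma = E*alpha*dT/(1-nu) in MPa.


Tempering stress: sigma = E * alpha * dT / (1 - nu)
  E (MPa) = 69 * 1000 = 69000
  Numerator = 69000 * (8.9 x 10^-6) * 205 = 125.8905
  Denominator = 1 - 0.25 = 0.75
  sigma = 125.8905 / 0.75 = 167.9 MPa

167.9 MPa


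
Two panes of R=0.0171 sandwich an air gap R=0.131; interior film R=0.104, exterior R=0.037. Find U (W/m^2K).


Total thermal resistance (series):
  R_total = R_in + R_glass + R_air + R_glass + R_out
  R_total = 0.104 + 0.0171 + 0.131 + 0.0171 + 0.037 = 0.3062 m^2K/W
U-value = 1 / R_total = 1 / 0.3062 = 3.266 W/m^2K

3.266 W/m^2K


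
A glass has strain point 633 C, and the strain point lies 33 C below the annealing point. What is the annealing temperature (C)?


T_anneal = T_strain + gap:
  T_anneal = 633 + 33 = 666 C

666 C


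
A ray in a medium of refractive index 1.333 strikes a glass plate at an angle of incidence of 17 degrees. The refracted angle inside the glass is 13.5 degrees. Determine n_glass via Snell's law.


Apply Snell's law: n1 * sin(theta1) = n2 * sin(theta2)
  n2 = n1 * sin(theta1) / sin(theta2)
  sin(17) = 0.292372
  sin(13.5) = 0.233445
  n2 = 1.333 * 0.292372 / 0.233445 = 1.6695

1.6695


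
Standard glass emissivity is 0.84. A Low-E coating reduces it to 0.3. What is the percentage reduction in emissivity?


Percentage reduction = (1 - coated/uncoated) * 100
  Ratio = 0.3 / 0.84 = 0.3571
  Reduction = (1 - 0.3571) * 100 = 64.3%

64.3%


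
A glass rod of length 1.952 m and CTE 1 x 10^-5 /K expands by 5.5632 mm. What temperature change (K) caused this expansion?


Rearrange dL = alpha * L0 * dT for dT:
  dT = dL / (alpha * L0)
  dL (m) = 5.5632 / 1000 = 0.0055632
  dT = 0.0055632 / ((1 x 10^-5) * 1.952) = 285.0 K

285.0 K


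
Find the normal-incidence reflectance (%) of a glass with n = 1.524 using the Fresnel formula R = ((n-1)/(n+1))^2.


Fresnel reflectance at normal incidence:
  R = ((n - 1)/(n + 1))^2
  (n - 1)/(n + 1) = (1.524 - 1)/(1.524 + 1) = 0.207607
  R = 0.207607^2 = 0.0431007
  R(%) = 0.0431007 * 100 = 4.31%

4.31%


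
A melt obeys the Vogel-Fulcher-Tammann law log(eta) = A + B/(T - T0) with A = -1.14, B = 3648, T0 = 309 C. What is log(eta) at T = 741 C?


VFT equation: log(eta) = A + B / (T - T0)
  T - T0 = 741 - 309 = 432
  B / (T - T0) = 3648 / 432 = 8.444
  log(eta) = -1.14 + 8.444 = 7.304

7.304


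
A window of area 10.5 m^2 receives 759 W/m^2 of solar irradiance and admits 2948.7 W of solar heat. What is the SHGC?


Rearrange Q = Area * SHGC * Irradiance:
  SHGC = Q / (Area * Irradiance)
  SHGC = 2948.7 / (10.5 * 759) = 0.37

0.37


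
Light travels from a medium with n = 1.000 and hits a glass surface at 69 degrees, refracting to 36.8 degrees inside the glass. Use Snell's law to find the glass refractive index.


Apply Snell's law: n1 * sin(theta1) = n2 * sin(theta2)
  n2 = n1 * sin(theta1) / sin(theta2)
  sin(69) = 0.93358
  sin(36.8) = 0.599024
  n2 = 1.000 * 0.93358 / 0.599024 = 1.5585

1.5585


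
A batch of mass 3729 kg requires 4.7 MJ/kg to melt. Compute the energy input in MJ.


Total energy = mass * specific energy
  E = 3729 * 4.7 = 17526.3 MJ

17526.3 MJ


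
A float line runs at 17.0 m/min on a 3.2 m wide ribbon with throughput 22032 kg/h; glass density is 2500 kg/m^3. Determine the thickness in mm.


Ribbon cross-section from mass balance:
  Volume rate = throughput / density = 22032 / 2500 = 8.8128 m^3/h
  thickness = volume rate / (speed * 60 * width), i.e.
  thickness = throughput / (60 * speed * width * density) * 1000
  thickness = 22032 / (60 * 17.0 * 3.2 * 2500) * 1000 = 2.7 mm

2.7 mm


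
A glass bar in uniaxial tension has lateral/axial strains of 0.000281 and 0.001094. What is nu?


Poisson's ratio: nu = lateral strain / axial strain
  nu = 0.000281 / 0.001094 = 0.2569

0.2569


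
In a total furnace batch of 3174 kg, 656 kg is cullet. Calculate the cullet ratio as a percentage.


Cullet ratio = (cullet mass / total batch mass) * 100
  Ratio = 656 / 3174 * 100 = 20.67%

20.67%


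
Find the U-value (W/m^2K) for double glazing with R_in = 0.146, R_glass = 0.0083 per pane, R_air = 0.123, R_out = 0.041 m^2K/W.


Total thermal resistance (series):
  R_total = R_in + R_glass + R_air + R_glass + R_out
  R_total = 0.146 + 0.0083 + 0.123 + 0.0083 + 0.041 = 0.3266 m^2K/W
U-value = 1 / R_total = 1 / 0.3266 = 3.062 W/m^2K

3.062 W/m^2K


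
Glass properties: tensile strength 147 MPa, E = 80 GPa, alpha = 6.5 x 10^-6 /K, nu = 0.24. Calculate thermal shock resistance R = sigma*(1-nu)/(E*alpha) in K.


Thermal shock resistance: R = sigma * (1 - nu) / (E * alpha)
  Numerator = 147 * (1 - 0.24) = 111.72
  Denominator = 80 * 1000 * (6.5 x 10^-6) = 0.52
  R = 111.72 / 0.52 = 214.8 K

214.8 K


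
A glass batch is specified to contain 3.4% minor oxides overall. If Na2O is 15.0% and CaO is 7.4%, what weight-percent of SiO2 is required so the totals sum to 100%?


Known pieces sum to 100%:
  SiO2 = 100 - (others + Na2O + CaO)
  SiO2 = 100 - (3.4 + 15.0 + 7.4) = 74.2%

74.2%


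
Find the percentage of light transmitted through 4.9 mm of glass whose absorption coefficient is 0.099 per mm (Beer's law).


Beer-Lambert law: T = exp(-alpha * thickness)
  exponent = -0.099 * 4.9 = -0.4851
  T = exp(-0.4851) = 0.6156
  Percentage = 0.6156 * 100 = 61.56%

61.56%


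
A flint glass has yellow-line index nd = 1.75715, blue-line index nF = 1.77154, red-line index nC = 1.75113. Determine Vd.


Abbe number formula: Vd = (nd - 1) / (nF - nC)
  nd - 1 = 1.75715 - 1 = 0.75715
  nF - nC = 1.77154 - 1.75113 = 0.02041
  Vd = 0.75715 / 0.02041 = 37.1

37.1


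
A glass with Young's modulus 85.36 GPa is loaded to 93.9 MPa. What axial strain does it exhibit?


Rearrange E = sigma / epsilon:
  epsilon = sigma / E
  E (MPa) = 85.36 * 1000 = 85360
  epsilon = 93.9 / 85360 = 0.0011

0.0011


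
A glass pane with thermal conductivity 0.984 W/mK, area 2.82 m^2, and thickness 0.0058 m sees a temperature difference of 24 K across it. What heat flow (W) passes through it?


Fourier's law: Q = k * A * dT / t
  Q = 0.984 * 2.82 * 24 / 0.0058
  Q = 66.59712 / 0.0058 = 11482.3 W

11482.3 W


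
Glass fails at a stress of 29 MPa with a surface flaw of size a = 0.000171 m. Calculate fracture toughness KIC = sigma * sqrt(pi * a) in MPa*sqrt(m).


Fracture toughness: KIC = sigma * sqrt(pi * a)
  pi * a = pi * 0.000171 = 0.000537212
  sqrt(pi * a) = 0.023178
  KIC = 29 * 0.023178 = 0.672 MPa*sqrt(m)

0.672 MPa*sqrt(m)


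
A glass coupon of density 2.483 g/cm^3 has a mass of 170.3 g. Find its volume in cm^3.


Rearrange rho = m / V:
  V = m / rho
  V = 170.3 / 2.483 = 68.586 cm^3

68.586 cm^3


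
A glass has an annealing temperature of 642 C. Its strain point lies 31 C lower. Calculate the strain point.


Strain point = annealing point - difference:
  T_strain = 642 - 31 = 611 C

611 C


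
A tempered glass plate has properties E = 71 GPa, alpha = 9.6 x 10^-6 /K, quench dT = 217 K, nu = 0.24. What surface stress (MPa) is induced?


Tempering stress: sigma = E * alpha * dT / (1 - nu)
  E (MPa) = 71 * 1000 = 71000
  Numerator = 71000 * (9.6 x 10^-6) * 217 = 147.9072
  Denominator = 1 - 0.24 = 0.76
  sigma = 147.9072 / 0.76 = 194.6 MPa

194.6 MPa


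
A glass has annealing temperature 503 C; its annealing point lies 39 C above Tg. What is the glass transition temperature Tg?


Rearrange T_anneal = Tg + offset for Tg:
  Tg = T_anneal - offset = 503 - 39 = 464 C

464 C


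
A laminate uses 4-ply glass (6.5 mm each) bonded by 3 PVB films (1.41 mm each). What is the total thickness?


Total thickness = glass contribution + PVB contribution
  Glass: 4 * 6.5 = 26.0 mm
  PVB: 3 * 1.41 = 4.23 mm
  Total = 26.0 + 4.23 = 30.23 mm

30.23 mm


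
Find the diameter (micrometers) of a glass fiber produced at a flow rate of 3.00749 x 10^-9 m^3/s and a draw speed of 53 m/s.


Cross-sectional area from continuity:
  A = Q / v = 3.00749 x 10^-9 / 53 = 5.674509 x 10^-11 m^2
Diameter from circular cross-section:
  d = sqrt(4A / pi) * 10^6 (m -> um)
  d = sqrt(4 * 5.674509 x 10^-11 / pi) * 10^6 = 8.5 um

8.5 um


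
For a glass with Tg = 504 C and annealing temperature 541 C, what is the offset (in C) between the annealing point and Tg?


Offset = T_anneal - Tg:
  offset = 541 - 504 = 37 C

37 C


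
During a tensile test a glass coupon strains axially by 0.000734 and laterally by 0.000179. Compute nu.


Poisson's ratio: nu = lateral strain / axial strain
  nu = 0.000179 / 0.000734 = 0.2439

0.2439


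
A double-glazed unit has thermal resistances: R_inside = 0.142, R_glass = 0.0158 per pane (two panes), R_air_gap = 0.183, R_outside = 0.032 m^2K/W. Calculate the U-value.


Total thermal resistance (series):
  R_total = R_in + R_glass + R_air + R_glass + R_out
  R_total = 0.142 + 0.0158 + 0.183 + 0.0158 + 0.032 = 0.3886 m^2K/W
U-value = 1 / R_total = 1 / 0.3886 = 2.573 W/m^2K

2.573 W/m^2K


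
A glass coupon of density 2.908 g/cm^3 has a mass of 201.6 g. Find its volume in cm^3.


Rearrange rho = m / V:
  V = m / rho
  V = 201.6 / 2.908 = 69.326 cm^3

69.326 cm^3


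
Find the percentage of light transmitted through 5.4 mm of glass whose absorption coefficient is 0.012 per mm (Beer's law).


Beer-Lambert law: T = exp(-alpha * thickness)
  exponent = -0.012 * 5.4 = -0.0648
  T = exp(-0.0648) = 0.9373
  Percentage = 0.9373 * 100 = 93.73%

93.73%


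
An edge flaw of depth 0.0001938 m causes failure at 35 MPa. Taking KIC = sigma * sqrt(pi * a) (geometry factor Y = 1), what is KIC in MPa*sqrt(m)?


Fracture toughness: KIC = sigma * sqrt(pi * a)
  pi * a = pi * 0.0001938 = 0.000608841
  sqrt(pi * a) = 0.024675
  KIC = 35 * 0.024675 = 0.864 MPa*sqrt(m)

0.864 MPa*sqrt(m)


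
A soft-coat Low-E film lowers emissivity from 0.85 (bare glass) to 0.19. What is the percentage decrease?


Percentage reduction = (1 - coated/uncoated) * 100
  Ratio = 0.19 / 0.85 = 0.2235
  Reduction = (1 - 0.2235) * 100 = 77.6%

77.6%


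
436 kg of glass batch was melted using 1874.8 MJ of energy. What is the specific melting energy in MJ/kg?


Rearrange E = m * s for s:
  s = E / m
  s = 1874.8 / 436 = 4.3 MJ/kg

4.3 MJ/kg


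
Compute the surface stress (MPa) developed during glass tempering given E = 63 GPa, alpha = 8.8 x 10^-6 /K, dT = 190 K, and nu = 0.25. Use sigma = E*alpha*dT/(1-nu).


Tempering stress: sigma = E * alpha * dT / (1 - nu)
  E (MPa) = 63 * 1000 = 63000
  Numerator = 63000 * (8.8 x 10^-6) * 190 = 105.336
  Denominator = 1 - 0.25 = 0.75
  sigma = 105.336 / 0.75 = 140.4 MPa

140.4 MPa


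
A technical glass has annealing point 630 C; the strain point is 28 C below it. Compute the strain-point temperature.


Strain point = annealing point - difference:
  T_strain = 630 - 28 = 602 C

602 C


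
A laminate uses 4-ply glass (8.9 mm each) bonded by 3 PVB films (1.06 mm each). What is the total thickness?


Total thickness = glass contribution + PVB contribution
  Glass: 4 * 8.9 = 35.6 mm
  PVB: 3 * 1.06 = 3.18 mm
  Total = 35.6 + 3.18 = 38.78 mm

38.78 mm


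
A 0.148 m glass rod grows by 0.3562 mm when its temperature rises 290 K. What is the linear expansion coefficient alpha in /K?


Rearrange dL = alpha * L0 * dT for alpha:
  alpha = dL / (L0 * dT)
  alpha = (0.3562 / 1000) / (0.148 * 290) = 0.000008299 /K = 8.299 x 10^-6 /K

8.299 x 10^-6 /K


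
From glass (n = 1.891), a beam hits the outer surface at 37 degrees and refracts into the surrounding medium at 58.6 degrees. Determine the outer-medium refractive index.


Apply Snell's law: n1 * sin(theta1) = n2 * sin(theta2)
  n2 = n1 * sin(theta1) / sin(theta2)
  sin(37) = 0.601815
  sin(58.6) = 0.853551
  n2 = 1.891 * 0.601815 / 0.853551 = 1.3333

1.3333


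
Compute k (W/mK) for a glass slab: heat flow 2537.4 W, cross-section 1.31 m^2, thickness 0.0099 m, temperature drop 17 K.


Fourier's law rearranged: k = Q * t / (A * dT)
  Numerator = 2537.4 * 0.0099 = 25.12026
  Denominator = 1.31 * 17 = 22.27
  k = 25.12026 / 22.27 = 1.128 W/mK

1.128 W/mK


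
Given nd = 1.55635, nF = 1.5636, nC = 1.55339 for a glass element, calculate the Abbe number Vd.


Abbe number formula: Vd = (nd - 1) / (nF - nC)
  nd - 1 = 1.55635 - 1 = 0.55635
  nF - nC = 1.5636 - 1.55339 = 0.01021
  Vd = 0.55635 / 0.01021 = 54.49

54.49


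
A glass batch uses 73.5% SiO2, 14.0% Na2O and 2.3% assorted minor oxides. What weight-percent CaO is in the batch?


Pieces sum to 100%:
  CaO = 100 - (SiO2 + Na2O + others)
  CaO = 100 - (73.5 + 14.0 + 2.3) = 10.2%

10.2%


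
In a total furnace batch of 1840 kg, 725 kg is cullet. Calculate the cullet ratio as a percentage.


Cullet ratio = (cullet mass / total batch mass) * 100
  Ratio = 725 / 1840 * 100 = 39.4%

39.4%


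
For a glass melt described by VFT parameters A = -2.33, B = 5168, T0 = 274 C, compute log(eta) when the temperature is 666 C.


VFT equation: log(eta) = A + B / (T - T0)
  T - T0 = 666 - 274 = 392
  B / (T - T0) = 5168 / 392 = 13.184
  log(eta) = -2.33 + 13.184 = 10.854

10.854


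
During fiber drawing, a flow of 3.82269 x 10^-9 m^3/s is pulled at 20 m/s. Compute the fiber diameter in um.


Cross-sectional area from continuity:
  A = Q / v = 3.82269 x 10^-9 / 20 = 1.911345 x 10^-10 m^2
Diameter from circular cross-section:
  d = sqrt(4A / pi) * 10^6 (m -> um)
  d = sqrt(4 * 1.911345 x 10^-10 / pi) * 10^6 = 15.6 um

15.6 um


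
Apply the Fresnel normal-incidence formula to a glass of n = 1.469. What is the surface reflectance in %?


Fresnel reflectance at normal incidence:
  R = ((n - 1)/(n + 1))^2
  (n - 1)/(n + 1) = (1.469 - 1)/(1.469 + 1) = 0.189955
  R = 0.189955^2 = 0.0360829
  R(%) = 0.0360829 * 100 = 3.608%

3.608%


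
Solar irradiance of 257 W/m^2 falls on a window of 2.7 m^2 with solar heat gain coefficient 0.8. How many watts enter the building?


Solar heat gain: Q = Area * SHGC * Irradiance
  Q = 2.7 * 0.8 * 257 = 555.1 W

555.1 W


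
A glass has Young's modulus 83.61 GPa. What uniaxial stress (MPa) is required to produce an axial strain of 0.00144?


Rearrange E = sigma / epsilon:
  sigma = E * epsilon
  E (MPa) = 83.61 * 1000 = 83610
  sigma = 83610 * 0.00144 = 120.4 MPa

120.4 MPa


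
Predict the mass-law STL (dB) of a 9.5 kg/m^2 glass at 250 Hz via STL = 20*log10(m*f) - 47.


Mass law: STL = 20 * log10(m * f) - 47
  m * f = 9.5 * 250 = 2375
  log10(2375) = 3.37566
  STL = 20 * 3.37566 - 47 = 67.5132 - 47 = 20.5 dB

20.5 dB


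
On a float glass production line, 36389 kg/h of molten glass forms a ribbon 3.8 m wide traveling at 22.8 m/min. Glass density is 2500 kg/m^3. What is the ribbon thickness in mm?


Ribbon cross-section from mass balance:
  Volume rate = throughput / density = 36389 / 2500 = 14.5556 m^3/h
  thickness = volume rate / (speed * 60 * width), i.e.
  thickness = throughput / (60 * speed * width * density) * 1000
  thickness = 36389 / (60 * 22.8 * 3.8 * 2500) * 1000 = 2.8 mm

2.8 mm


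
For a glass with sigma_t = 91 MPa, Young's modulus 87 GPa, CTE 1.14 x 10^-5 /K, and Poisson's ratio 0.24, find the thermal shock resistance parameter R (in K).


Thermal shock resistance: R = sigma * (1 - nu) / (E * alpha)
  Numerator = 91 * (1 - 0.24) = 69.16
  Denominator = 87 * 1000 * (1.14 x 10^-5) = 0.9918
  R = 69.16 / 0.9918 = 69.7 K

69.7 K


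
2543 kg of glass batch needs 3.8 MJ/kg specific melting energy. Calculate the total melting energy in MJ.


Total energy = mass * specific energy
  E = 2543 * 3.8 = 9663.4 MJ

9663.4 MJ


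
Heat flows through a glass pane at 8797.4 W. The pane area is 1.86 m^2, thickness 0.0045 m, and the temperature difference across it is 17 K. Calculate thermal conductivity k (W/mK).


Fourier's law rearranged: k = Q * t / (A * dT)
  Numerator = 8797.4 * 0.0045 = 39.5883
  Denominator = 1.86 * 17 = 31.62
  k = 39.5883 / 31.62 = 1.252 W/mK

1.252 W/mK


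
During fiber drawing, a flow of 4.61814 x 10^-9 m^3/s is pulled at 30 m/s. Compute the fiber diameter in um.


Cross-sectional area from continuity:
  A = Q / v = 4.61814 x 10^-9 / 30 = 1.53938 x 10^-10 m^2
Diameter from circular cross-section:
  d = sqrt(4A / pi) * 10^6 (m -> um)
  d = sqrt(4 * 1.53938 x 10^-10 / pi) * 10^6 = 14.0 um

14.0 um


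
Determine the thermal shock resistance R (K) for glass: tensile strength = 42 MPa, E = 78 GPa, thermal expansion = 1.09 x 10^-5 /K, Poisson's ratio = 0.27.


Thermal shock resistance: R = sigma * (1 - nu) / (E * alpha)
  Numerator = 42 * (1 - 0.27) = 30.66
  Denominator = 78 * 1000 * (1.09 x 10^-5) = 0.8502
  R = 30.66 / 0.8502 = 36.1 K

36.1 K


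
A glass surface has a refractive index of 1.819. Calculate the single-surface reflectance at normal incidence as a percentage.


Fresnel reflectance at normal incidence:
  R = ((n - 1)/(n + 1))^2
  (n - 1)/(n + 1) = (1.819 - 1)/(1.819 + 1) = 0.290529
  R = 0.290529^2 = 0.0844071
  R(%) = 0.0844071 * 100 = 8.441%

8.441%


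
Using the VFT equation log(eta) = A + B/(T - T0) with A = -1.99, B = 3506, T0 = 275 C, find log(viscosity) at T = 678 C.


VFT equation: log(eta) = A + B / (T - T0)
  T - T0 = 678 - 275 = 403
  B / (T - T0) = 3506 / 403 = 8.7
  log(eta) = -1.99 + 8.7 = 6.71

6.71


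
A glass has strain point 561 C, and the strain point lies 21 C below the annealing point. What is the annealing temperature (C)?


T_anneal = T_strain + gap:
  T_anneal = 561 + 21 = 582 C

582 C


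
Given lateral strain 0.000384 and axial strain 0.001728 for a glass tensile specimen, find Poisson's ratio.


Poisson's ratio: nu = lateral strain / axial strain
  nu = 0.000384 / 0.001728 = 0.2222

0.2222


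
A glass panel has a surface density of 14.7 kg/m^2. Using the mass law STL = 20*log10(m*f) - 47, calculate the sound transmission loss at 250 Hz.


Mass law: STL = 20 * log10(m * f) - 47
  m * f = 14.7 * 250 = 3675
  log10(3675) = 3.56526
  STL = 20 * 3.56526 - 47 = 71.3052 - 47 = 24.3 dB

24.3 dB


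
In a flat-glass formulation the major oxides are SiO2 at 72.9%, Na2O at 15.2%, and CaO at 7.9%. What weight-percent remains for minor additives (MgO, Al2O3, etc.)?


Sum the three major oxides:
  SiO2 + Na2O + CaO = 72.9 + 15.2 + 7.9 = 96.0%
Subtract from 100%:
  Others = 100 - 96.0 = 4.0%

4.0%


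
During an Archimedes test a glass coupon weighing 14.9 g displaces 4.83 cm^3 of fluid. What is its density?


Use the definition of density:
  rho = mass / volume
  rho = 14.9 / 4.83 = 3.085 g/cm^3

3.085 g/cm^3


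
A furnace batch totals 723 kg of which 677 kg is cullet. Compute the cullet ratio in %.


Cullet ratio = (cullet mass / total batch mass) * 100
  Ratio = 677 / 723 * 100 = 93.64%

93.64%


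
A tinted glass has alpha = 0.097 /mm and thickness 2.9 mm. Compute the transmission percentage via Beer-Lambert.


Beer-Lambert law: T = exp(-alpha * thickness)
  exponent = -0.097 * 2.9 = -0.2813
  T = exp(-0.2813) = 0.7548
  Percentage = 0.7548 * 100 = 75.48%

75.48%


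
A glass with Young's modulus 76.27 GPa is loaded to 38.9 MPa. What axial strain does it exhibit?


Rearrange E = sigma / epsilon:
  epsilon = sigma / E
  E (MPa) = 76.27 * 1000 = 76270
  epsilon = 38.9 / 76270 = 0.00051

0.00051


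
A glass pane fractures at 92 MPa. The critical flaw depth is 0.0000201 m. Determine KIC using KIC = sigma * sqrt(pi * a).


Fracture toughness: KIC = sigma * sqrt(pi * a)
  pi * a = pi * 0.0000201 = 0.000063146
  sqrt(pi * a) = 0.007946
  KIC = 92 * 0.007946 = 0.731 MPa*sqrt(m)

0.731 MPa*sqrt(m)


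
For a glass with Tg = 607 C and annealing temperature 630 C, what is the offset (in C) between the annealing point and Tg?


Offset = T_anneal - Tg:
  offset = 630 - 607 = 23 C

23 C


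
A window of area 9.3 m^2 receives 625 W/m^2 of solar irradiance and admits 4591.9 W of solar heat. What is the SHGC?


Rearrange Q = Area * SHGC * Irradiance:
  SHGC = Q / (Area * Irradiance)
  SHGC = 4591.9 / (9.3 * 625) = 0.79

0.79


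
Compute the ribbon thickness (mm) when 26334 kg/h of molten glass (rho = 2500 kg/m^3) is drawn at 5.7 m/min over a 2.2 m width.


Ribbon cross-section from mass balance:
  Volume rate = throughput / density = 26334 / 2500 = 10.5336 m^3/h
  thickness = volume rate / (speed * 60 * width), i.e.
  thickness = throughput / (60 * speed * width * density) * 1000
  thickness = 26334 / (60 * 5.7 * 2.2 * 2500) * 1000 = 14.0 mm

14.0 mm


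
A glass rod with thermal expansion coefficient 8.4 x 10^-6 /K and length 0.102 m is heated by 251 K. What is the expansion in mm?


Thermal expansion formula: dL = alpha * L0 * dT
  dL = (8.4 x 10^-6) * 0.102 * 251 = 0.00021506 m
Convert to mm: 0.00021506 * 1000 = 0.2151 mm

0.2151 mm


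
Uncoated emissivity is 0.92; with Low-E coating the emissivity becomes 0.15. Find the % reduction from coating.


Percentage reduction = (1 - coated/uncoated) * 100
  Ratio = 0.15 / 0.92 = 0.163
  Reduction = (1 - 0.163) * 100 = 83.7%

83.7%


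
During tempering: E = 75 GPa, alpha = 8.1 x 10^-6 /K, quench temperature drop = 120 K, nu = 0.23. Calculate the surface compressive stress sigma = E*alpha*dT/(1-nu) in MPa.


Tempering stress: sigma = E * alpha * dT / (1 - nu)
  E (MPa) = 75 * 1000 = 75000
  Numerator = 75000 * (8.1 x 10^-6) * 120 = 72.9
  Denominator = 1 - 0.23 = 0.77
  sigma = 72.9 / 0.77 = 94.7 MPa

94.7 MPa


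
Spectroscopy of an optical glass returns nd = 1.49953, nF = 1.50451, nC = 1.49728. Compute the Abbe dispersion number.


Abbe number formula: Vd = (nd - 1) / (nF - nC)
  nd - 1 = 1.49953 - 1 = 0.49953
  nF - nC = 1.50451 - 1.49728 = 0.00723
  Vd = 0.49953 / 0.00723 = 69.09

69.09


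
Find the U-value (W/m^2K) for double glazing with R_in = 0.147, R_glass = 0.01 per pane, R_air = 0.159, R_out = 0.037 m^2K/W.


Total thermal resistance (series):
  R_total = R_in + R_glass + R_air + R_glass + R_out
  R_total = 0.147 + 0.01 + 0.159 + 0.01 + 0.037 = 0.363 m^2K/W
U-value = 1 / R_total = 1 / 0.363 = 2.755 W/m^2K

2.755 W/m^2K


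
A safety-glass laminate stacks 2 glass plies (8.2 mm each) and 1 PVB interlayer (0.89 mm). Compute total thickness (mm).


Total thickness = glass contribution + PVB contribution
  Glass: 2 * 8.2 = 16.4 mm
  PVB: 1 * 0.89 = 0.89 mm
  Total = 16.4 + 0.89 = 17.29 mm

17.29 mm


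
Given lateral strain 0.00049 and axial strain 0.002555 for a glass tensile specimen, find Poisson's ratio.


Poisson's ratio: nu = lateral strain / axial strain
  nu = 0.00049 / 0.002555 = 0.1918

0.1918


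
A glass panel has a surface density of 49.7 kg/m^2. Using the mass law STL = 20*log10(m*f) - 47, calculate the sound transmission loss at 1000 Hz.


Mass law: STL = 20 * log10(m * f) - 47
  m * f = 49.7 * 1000 = 49700
  log10(49700) = 4.69636
  STL = 20 * 4.69636 - 47 = 93.9272 - 47 = 46.9 dB

46.9 dB


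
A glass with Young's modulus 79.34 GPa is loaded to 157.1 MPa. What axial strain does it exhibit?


Rearrange E = sigma / epsilon:
  epsilon = sigma / E
  E (MPa) = 79.34 * 1000 = 79340
  epsilon = 157.1 / 79340 = 0.00198

0.00198


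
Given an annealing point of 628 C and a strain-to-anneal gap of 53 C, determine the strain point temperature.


Strain point = annealing point - difference:
  T_strain = 628 - 53 = 575 C

575 C


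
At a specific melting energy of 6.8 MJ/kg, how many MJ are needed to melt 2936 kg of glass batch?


Total energy = mass * specific energy
  E = 2936 * 6.8 = 19964.8 MJ

19964.8 MJ


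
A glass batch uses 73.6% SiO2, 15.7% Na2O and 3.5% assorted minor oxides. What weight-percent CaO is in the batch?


Pieces sum to 100%:
  CaO = 100 - (SiO2 + Na2O + others)
  CaO = 100 - (73.6 + 15.7 + 3.5) = 7.2%

7.2%


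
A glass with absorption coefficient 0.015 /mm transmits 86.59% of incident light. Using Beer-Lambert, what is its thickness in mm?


Rearrange T = exp(-alpha * thickness):
  thickness = -ln(T) / alpha
  T = 86.59/100 = 0.8659
  ln(T) = -0.14399
  -ln(T) = 0.14399
  thickness = 0.14399 / 0.015 = 9.6 mm

9.6 mm


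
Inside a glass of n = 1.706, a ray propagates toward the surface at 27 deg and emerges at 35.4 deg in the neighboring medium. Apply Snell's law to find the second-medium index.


Apply Snell's law: n1 * sin(theta1) = n2 * sin(theta2)
  n2 = n1 * sin(theta1) / sin(theta2)
  sin(27) = 0.45399
  sin(35.4) = 0.579281
  n2 = 1.706 * 0.45399 / 0.579281 = 1.337

1.337


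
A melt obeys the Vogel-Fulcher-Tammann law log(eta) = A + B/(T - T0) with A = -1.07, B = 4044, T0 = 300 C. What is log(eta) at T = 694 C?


VFT equation: log(eta) = A + B / (T - T0)
  T - T0 = 694 - 300 = 394
  B / (T - T0) = 4044 / 394 = 10.264
  log(eta) = -1.07 + 10.264 = 9.194

9.194


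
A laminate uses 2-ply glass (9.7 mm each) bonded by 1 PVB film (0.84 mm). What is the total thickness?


Total thickness = glass contribution + PVB contribution
  Glass: 2 * 9.7 = 19.4 mm
  PVB: 1 * 0.84 = 0.84 mm
  Total = 19.4 + 0.84 = 20.24 mm

20.24 mm


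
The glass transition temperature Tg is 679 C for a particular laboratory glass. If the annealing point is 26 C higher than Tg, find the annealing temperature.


The annealing temperature is Tg plus the offset:
  T_anneal = 679 + 26 = 705 C

705 C


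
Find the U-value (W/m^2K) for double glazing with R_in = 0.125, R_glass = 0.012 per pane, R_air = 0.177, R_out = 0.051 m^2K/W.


Total thermal resistance (series):
  R_total = R_in + R_glass + R_air + R_glass + R_out
  R_total = 0.125 + 0.012 + 0.177 + 0.012 + 0.051 = 0.377 m^2K/W
U-value = 1 / R_total = 1 / 0.377 = 2.653 W/m^2K

2.653 W/m^2K


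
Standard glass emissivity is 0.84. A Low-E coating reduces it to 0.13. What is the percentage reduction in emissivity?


Percentage reduction = (1 - coated/uncoated) * 100
  Ratio = 0.13 / 0.84 = 0.1548
  Reduction = (1 - 0.1548) * 100 = 84.5%

84.5%


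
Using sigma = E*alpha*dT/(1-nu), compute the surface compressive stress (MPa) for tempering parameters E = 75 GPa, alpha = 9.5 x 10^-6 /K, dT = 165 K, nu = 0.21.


Tempering stress: sigma = E * alpha * dT / (1 - nu)
  E (MPa) = 75 * 1000 = 75000
  Numerator = 75000 * (9.5 x 10^-6) * 165 = 117.5625
  Denominator = 1 - 0.21 = 0.79
  sigma = 117.5625 / 0.79 = 148.8 MPa

148.8 MPa


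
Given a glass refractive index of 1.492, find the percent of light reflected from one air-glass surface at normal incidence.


Fresnel reflectance at normal incidence:
  R = ((n - 1)/(n + 1))^2
  (n - 1)/(n + 1) = (1.492 - 1)/(1.492 + 1) = 0.197432
  R = 0.197432^2 = 0.0389794
  R(%) = 0.0389794 * 100 = 3.898%

3.898%


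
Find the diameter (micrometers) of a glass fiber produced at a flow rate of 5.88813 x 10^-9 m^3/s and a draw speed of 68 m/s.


Cross-sectional area from continuity:
  A = Q / v = 5.88813 x 10^-9 / 68 = 8.659015 x 10^-11 m^2
Diameter from circular cross-section:
  d = sqrt(4A / pi) * 10^6 (m -> um)
  d = sqrt(4 * 8.659015 x 10^-11 / pi) * 10^6 = 10.5 um

10.5 um


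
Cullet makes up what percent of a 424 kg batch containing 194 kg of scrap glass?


Cullet ratio = (cullet mass / total batch mass) * 100
  Ratio = 194 / 424 * 100 = 45.75%

45.75%


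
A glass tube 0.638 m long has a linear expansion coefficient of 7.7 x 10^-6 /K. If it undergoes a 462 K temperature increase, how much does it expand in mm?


Thermal expansion formula: dL = alpha * L0 * dT
  dL = (7.7 x 10^-6) * 0.638 * 462 = 0.00226962 m
Convert to mm: 0.00226962 * 1000 = 2.2696 mm

2.2696 mm


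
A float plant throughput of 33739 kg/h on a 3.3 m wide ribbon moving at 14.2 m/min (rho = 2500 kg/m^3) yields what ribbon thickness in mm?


Ribbon cross-section from mass balance:
  Volume rate = throughput / density = 33739 / 2500 = 13.4956 m^3/h
  thickness = volume rate / (speed * 60 * width), i.e.
  thickness = throughput / (60 * speed * width * density) * 1000
  thickness = 33739 / (60 * 14.2 * 3.3 * 2500) * 1000 = 4.8 mm

4.8 mm


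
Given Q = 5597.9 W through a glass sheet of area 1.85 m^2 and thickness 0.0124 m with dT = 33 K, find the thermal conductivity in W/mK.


Fourier's law rearranged: k = Q * t / (A * dT)
  Numerator = 5597.9 * 0.0124 = 69.41396
  Denominator = 1.85 * 33 = 61.05
  k = 69.41396 / 61.05 = 1.137 W/mK

1.137 W/mK


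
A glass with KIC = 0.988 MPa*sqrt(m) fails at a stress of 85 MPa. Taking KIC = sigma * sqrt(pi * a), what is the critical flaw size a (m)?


Rearrange KIC = sigma * sqrt(pi * a):
  sqrt(pi * a) = KIC / sigma
  sqrt(pi * a) = 0.988 / 85 = 0.011624
  a = (KIC / sigma)^2 / pi
  a = 0.011624^2 / pi = 0.000043 m

0.000043 m


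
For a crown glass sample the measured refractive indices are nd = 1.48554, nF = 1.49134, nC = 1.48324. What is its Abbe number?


Abbe number formula: Vd = (nd - 1) / (nF - nC)
  nd - 1 = 1.48554 - 1 = 0.48554
  nF - nC = 1.49134 - 1.48324 = 0.0081
  Vd = 0.48554 / 0.0081 = 59.94

59.94


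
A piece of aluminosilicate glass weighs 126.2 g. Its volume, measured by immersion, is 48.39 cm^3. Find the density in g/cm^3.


Use the definition of density:
  rho = mass / volume
  rho = 126.2 / 48.39 = 2.608 g/cm^3

2.608 g/cm^3


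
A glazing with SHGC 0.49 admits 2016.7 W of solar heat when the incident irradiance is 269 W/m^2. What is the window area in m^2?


Rearrange Q = Area * SHGC * Irradiance:
  Area = Q / (SHGC * Irradiance)
  Area = 2016.7 / (0.49 * 269) = 15.3 m^2

15.3 m^2


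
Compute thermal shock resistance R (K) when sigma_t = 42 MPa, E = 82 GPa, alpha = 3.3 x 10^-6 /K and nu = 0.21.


Thermal shock resistance: R = sigma * (1 - nu) / (E * alpha)
  Numerator = 42 * (1 - 0.21) = 33.18
  Denominator = 82 * 1000 * (3.3 x 10^-6) = 0.2706
  R = 33.18 / 0.2706 = 122.6 K

122.6 K


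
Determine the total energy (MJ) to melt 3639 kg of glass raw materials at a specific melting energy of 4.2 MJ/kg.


Total energy = mass * specific energy
  E = 3639 * 4.2 = 15283.8 MJ

15283.8 MJ


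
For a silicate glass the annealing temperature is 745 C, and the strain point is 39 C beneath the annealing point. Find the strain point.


Strain point = annealing point - difference:
  T_strain = 745 - 39 = 706 C

706 C


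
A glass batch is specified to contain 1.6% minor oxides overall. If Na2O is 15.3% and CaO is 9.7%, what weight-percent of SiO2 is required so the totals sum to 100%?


Known pieces sum to 100%:
  SiO2 = 100 - (others + Na2O + CaO)
  SiO2 = 100 - (1.6 + 15.3 + 9.7) = 73.4%

73.4%


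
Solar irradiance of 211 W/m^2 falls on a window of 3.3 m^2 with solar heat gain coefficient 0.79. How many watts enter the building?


Solar heat gain: Q = Area * SHGC * Irradiance
  Q = 3.3 * 0.79 * 211 = 550.1 W

550.1 W


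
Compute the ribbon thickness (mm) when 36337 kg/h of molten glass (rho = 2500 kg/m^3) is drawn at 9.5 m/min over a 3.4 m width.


Ribbon cross-section from mass balance:
  Volume rate = throughput / density = 36337 / 2500 = 14.5348 m^3/h
  thickness = volume rate / (speed * 60 * width), i.e.
  thickness = throughput / (60 * speed * width * density) * 1000
  thickness = 36337 / (60 * 9.5 * 3.4 * 2500) * 1000 = 7.5 mm

7.5 mm


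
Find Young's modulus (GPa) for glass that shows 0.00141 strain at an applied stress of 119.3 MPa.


Young's modulus: E = stress / strain
  E = 119.3 MPa / 0.00141 = 84609.93 MPa
Convert to GPa: 84609.93 / 1000 = 84.61 GPa

84.61 GPa


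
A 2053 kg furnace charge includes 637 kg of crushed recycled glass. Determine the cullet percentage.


Cullet ratio = (cullet mass / total batch mass) * 100
  Ratio = 637 / 2053 * 100 = 31.03%

31.03%


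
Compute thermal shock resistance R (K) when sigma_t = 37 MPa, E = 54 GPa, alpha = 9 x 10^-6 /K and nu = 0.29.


Thermal shock resistance: R = sigma * (1 - nu) / (E * alpha)
  Numerator = 37 * (1 - 0.29) = 26.27
  Denominator = 54 * 1000 * (9 x 10^-6) = 0.486
  R = 26.27 / 0.486 = 54.1 K

54.1 K


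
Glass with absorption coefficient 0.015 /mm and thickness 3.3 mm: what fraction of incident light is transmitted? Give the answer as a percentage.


Beer-Lambert law: T = exp(-alpha * thickness)
  exponent = -0.015 * 3.3 = -0.0495
  T = exp(-0.0495) = 0.9517
  Percentage = 0.9517 * 100 = 95.17%

95.17%


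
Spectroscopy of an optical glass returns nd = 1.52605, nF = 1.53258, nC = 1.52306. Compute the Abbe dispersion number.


Abbe number formula: Vd = (nd - 1) / (nF - nC)
  nd - 1 = 1.52605 - 1 = 0.52605
  nF - nC = 1.53258 - 1.52306 = 0.00952
  Vd = 0.52605 / 0.00952 = 55.26

55.26


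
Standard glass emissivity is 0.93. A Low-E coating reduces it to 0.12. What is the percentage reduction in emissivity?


Percentage reduction = (1 - coated/uncoated) * 100
  Ratio = 0.12 / 0.93 = 0.129
  Reduction = (1 - 0.129) * 100 = 87.1%

87.1%


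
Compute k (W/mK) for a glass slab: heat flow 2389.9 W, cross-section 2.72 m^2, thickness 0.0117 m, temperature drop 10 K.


Fourier's law rearranged: k = Q * t / (A * dT)
  Numerator = 2389.9 * 0.0117 = 27.96183
  Denominator = 2.72 * 10 = 27.2
  k = 27.96183 / 27.2 = 1.028 W/mK

1.028 W/mK


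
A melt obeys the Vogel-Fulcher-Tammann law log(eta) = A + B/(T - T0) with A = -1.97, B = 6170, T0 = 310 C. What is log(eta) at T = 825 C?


VFT equation: log(eta) = A + B / (T - T0)
  T - T0 = 825 - 310 = 515
  B / (T - T0) = 6170 / 515 = 11.981
  log(eta) = -1.97 + 11.981 = 10.011

10.011


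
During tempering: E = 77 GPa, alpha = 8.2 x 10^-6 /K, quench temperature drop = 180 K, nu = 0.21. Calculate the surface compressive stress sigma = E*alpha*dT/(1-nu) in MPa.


Tempering stress: sigma = E * alpha * dT / (1 - nu)
  E (MPa) = 77 * 1000 = 77000
  Numerator = 77000 * (8.2 x 10^-6) * 180 = 113.652
  Denominator = 1 - 0.21 = 0.79
  sigma = 113.652 / 0.79 = 143.9 MPa

143.9 MPa


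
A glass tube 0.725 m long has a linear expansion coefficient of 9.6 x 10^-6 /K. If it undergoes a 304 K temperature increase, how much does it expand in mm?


Thermal expansion formula: dL = alpha * L0 * dT
  dL = (9.6 x 10^-6) * 0.725 * 304 = 0.00211584 m
Convert to mm: 0.00211584 * 1000 = 2.1158 mm

2.1158 mm
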